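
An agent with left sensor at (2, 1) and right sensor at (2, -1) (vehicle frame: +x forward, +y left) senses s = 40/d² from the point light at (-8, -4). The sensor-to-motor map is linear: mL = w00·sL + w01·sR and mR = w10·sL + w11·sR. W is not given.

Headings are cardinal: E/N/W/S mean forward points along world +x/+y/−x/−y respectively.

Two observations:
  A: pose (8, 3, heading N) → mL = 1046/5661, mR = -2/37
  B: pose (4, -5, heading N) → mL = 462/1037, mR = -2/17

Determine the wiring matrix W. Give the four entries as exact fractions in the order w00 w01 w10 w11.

1 1/2 0 -1/2

obs A: pose=(8,3,N) → sL=20/153, sR=4/37, mL=1046/5661, mR=-2/37
obs B: pose=(4,-5,N) → sL=20/61, sR=4/17, mL=462/1037, mR=-2/17
sensor matrix S = [[20/153, 4/37], [20/61, 4/17]]; det S = -27520/5870457
solve [mL_A; mL_B] = S·[w00; w01] and [mR_A; mR_B] = S·[w10; w11]:
  w00 = 1, w01 = 1/2, w10 = 0, w11 = -1/2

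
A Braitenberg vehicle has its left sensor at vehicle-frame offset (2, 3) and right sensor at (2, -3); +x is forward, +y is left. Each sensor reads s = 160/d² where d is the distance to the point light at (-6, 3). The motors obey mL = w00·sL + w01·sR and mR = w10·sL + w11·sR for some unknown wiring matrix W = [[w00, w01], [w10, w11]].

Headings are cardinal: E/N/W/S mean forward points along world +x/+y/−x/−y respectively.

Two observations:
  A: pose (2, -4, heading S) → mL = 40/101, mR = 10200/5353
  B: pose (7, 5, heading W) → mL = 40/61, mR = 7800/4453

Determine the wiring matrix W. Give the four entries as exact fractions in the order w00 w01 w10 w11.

obs A: pose=(2,-4,S) → sL=80/101, sR=80/53, mL=40/101, mR=10200/5353
obs B: pose=(7,5,W) → sL=80/61, sR=80/73, mL=40/61, mR=7800/4453
sensor matrix S = [[80/101, 80/53], [80/61, 80/73]]; det S = -26496000/23836909
solve [mL_A; mL_B] = S·[w00; w01] and [mR_A; mR_B] = S·[w10; w11]:
  w00 = 1/2, w01 = 0, w10 = 1/2, w11 = 1

1/2 0 1/2 1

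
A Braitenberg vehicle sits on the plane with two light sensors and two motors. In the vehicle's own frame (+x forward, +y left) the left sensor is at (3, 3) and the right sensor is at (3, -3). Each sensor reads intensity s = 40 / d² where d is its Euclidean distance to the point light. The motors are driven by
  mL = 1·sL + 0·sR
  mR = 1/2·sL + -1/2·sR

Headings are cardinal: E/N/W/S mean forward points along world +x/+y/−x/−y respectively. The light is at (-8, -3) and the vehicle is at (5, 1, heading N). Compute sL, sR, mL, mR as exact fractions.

left sensor world pos  = (2, 4); dL² = 149
right sensor world pos = (8, 4); dR² = 305
sL = 40/149 = 40/149
sR = 40/305 = 8/61
mL = 1·sL + 0·sR = 40/149
mR = 1/2·sL + -1/2·sR = 624/9089

40/149 8/61 40/149 624/9089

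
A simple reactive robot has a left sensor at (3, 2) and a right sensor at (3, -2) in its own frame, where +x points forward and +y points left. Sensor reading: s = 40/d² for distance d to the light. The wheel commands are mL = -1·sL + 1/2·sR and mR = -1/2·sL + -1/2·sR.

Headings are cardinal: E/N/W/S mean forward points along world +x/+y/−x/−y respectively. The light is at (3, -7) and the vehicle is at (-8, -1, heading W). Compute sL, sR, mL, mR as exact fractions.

10/53 2/13 -77/689 -118/689

left sensor world pos  = (-11, -3); dL² = 212
right sensor world pos = (-11, 1); dR² = 260
sL = 40/212 = 10/53
sR = 40/260 = 2/13
mL = -1·sL + 1/2·sR = -77/689
mR = -1/2·sL + -1/2·sR = -118/689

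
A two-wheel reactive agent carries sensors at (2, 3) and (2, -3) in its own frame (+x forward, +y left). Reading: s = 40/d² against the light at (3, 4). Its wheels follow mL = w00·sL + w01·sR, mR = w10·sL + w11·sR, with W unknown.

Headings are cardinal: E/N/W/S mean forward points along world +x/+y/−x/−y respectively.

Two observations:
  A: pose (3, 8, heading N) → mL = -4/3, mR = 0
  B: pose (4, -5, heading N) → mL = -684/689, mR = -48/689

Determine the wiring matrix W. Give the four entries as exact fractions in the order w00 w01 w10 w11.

obs A: pose=(3,8,N) → sL=8/9, sR=8/9, mL=-4/3, mR=0
obs B: pose=(4,-5,N) → sL=40/53, sR=8/13, mL=-684/689, mR=-48/689
sensor matrix S = [[8/9, 8/9], [40/53, 8/13]]; det S = -256/2067
solve [mL_A; mL_B] = S·[w00; w01] and [mR_A; mR_B] = S·[w10; w11]:
  w00 = -1/2, w01 = -1, w10 = -1/2, w11 = 1/2

-1/2 -1 -1/2 1/2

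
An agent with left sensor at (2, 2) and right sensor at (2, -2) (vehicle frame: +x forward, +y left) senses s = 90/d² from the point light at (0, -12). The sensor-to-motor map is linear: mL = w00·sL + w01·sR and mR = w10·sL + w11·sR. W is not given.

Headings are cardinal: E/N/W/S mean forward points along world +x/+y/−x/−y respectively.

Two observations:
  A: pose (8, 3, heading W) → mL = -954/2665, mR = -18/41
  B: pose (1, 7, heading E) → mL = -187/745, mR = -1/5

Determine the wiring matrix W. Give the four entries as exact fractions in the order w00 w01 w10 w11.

obs A: pose=(8,3,W) → sL=18/41, sR=18/65, mL=-954/2665, mR=-18/41
obs B: pose=(1,7,E) → sL=1/5, sR=45/149, mL=-187/745, mR=-1/5
sensor matrix S = [[18/41, 18/65], [1/5, 45/149]]; det S = 153288/1985425
solve [mL_A; mL_B] = S·[w00; w01] and [mR_A; mR_B] = S·[w10; w11]:
  w00 = -1/2, w01 = -1/2, w10 = -1, w11 = 0

-1/2 -1/2 -1 0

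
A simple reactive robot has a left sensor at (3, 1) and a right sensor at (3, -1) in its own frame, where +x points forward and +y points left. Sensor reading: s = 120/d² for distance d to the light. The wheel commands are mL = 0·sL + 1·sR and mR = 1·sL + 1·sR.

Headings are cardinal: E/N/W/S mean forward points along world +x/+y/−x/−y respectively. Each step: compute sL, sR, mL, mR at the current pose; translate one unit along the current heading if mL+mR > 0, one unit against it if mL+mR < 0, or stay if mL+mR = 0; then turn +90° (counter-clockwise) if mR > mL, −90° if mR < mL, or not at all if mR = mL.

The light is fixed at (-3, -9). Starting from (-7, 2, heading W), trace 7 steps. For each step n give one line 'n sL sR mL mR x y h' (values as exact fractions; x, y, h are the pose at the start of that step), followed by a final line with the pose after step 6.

n=0: pose=(-7,2,W); sL=120/149, sR=120/193; mL=120/193, mR=41040/28757; mL+mR=58920/28757 → advance +1; mR−mL=120/149 → turn +1·90°
n=1: pose=(-8,2,S); sL=3/2, sR=6/5; mL=6/5, mR=27/10; mL+mR=39/10 → advance +1; mR−mL=3/2 → turn +1·90°
n=2: pose=(-8,1,E); sL=24/25, sR=24/17; mL=24/17, mR=1008/425; mL+mR=1608/425 → advance +1; mR−mL=24/25 → turn +1·90°
n=3: pose=(-7,1,N); sL=60/97, sR=60/89; mL=60/89, mR=11160/8633; mL+mR=16980/8633 → advance +1; mR−mL=60/97 → turn +1·90°
n=4: pose=(-7,2,W); sL=120/149, sR=120/193; mL=120/193, mR=41040/28757; mL+mR=58920/28757 → advance +1; mR−mL=120/149 → turn +1·90°
n=5: pose=(-8,2,S); sL=3/2, sR=6/5; mL=6/5, mR=27/10; mL+mR=39/10 → advance +1; mR−mL=3/2 → turn +1·90°
n=6: pose=(-8,1,E); sL=24/25, sR=24/17; mL=24/17, mR=1008/425; mL+mR=1608/425 → advance +1; mR−mL=24/25 → turn +1·90°

0 120/149 120/193 120/193 41040/28757 -7 2 W
1 3/2 6/5 6/5 27/10 -8 2 S
2 24/25 24/17 24/17 1008/425 -8 1 E
3 60/97 60/89 60/89 11160/8633 -7 1 N
4 120/149 120/193 120/193 41040/28757 -7 2 W
5 3/2 6/5 6/5 27/10 -8 2 S
6 24/25 24/17 24/17 1008/425 -8 1 E
final -7 1 N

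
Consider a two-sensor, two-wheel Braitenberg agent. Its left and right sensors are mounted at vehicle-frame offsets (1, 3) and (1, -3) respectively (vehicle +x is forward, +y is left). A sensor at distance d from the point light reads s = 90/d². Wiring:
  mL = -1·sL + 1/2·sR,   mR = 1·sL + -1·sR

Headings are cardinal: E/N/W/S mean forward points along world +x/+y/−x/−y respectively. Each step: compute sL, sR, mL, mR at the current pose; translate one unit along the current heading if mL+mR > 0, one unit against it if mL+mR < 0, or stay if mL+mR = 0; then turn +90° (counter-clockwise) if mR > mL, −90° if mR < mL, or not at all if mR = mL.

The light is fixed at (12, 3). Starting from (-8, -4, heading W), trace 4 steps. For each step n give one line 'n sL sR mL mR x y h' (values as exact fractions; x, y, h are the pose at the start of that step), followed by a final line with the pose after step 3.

0 90/541 90/457 -16785/247237 -7560/247237 -8 -4 W
1 9/32 45/274 -873/4384 513/4384 -7 -4 S
2 10/37 2/9 -53/333 16/333 -7 -3 E
3 45/277 45/157 -1665/86978 -5400/43489 -8 -3 N
final -8 -4 E

n=0: pose=(-8,-4,W); sL=90/541, sR=90/457; mL=-16785/247237, mR=-7560/247237; mL+mR=-45/457 → advance -1; mR−mL=9225/247237 → turn +1·90°
n=1: pose=(-7,-4,S); sL=9/32, sR=45/274; mL=-873/4384, mR=513/4384; mL+mR=-45/548 → advance -1; mR−mL=693/2192 → turn +1·90°
n=2: pose=(-7,-3,E); sL=10/37, sR=2/9; mL=-53/333, mR=16/333; mL+mR=-1/9 → advance -1; mR−mL=23/111 → turn +1·90°
n=3: pose=(-8,-3,N); sL=45/277, sR=45/157; mL=-1665/86978, mR=-5400/43489; mL+mR=-45/314 → advance -1; mR−mL=-9135/86978 → turn -1·90°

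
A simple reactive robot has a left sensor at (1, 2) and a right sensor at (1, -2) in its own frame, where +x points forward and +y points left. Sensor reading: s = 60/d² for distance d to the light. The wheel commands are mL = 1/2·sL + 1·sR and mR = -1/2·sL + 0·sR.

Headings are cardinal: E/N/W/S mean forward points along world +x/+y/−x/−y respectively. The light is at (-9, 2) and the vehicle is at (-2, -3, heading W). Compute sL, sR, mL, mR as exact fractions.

left sensor world pos  = (-3, -5); dL² = 85
right sensor world pos = (-3, -1); dR² = 45
sL = 60/85 = 12/17
sR = 60/45 = 4/3
mL = 1/2·sL + 1·sR = 86/51
mR = -1/2·sL + 0·sR = -6/17

12/17 4/3 86/51 -6/17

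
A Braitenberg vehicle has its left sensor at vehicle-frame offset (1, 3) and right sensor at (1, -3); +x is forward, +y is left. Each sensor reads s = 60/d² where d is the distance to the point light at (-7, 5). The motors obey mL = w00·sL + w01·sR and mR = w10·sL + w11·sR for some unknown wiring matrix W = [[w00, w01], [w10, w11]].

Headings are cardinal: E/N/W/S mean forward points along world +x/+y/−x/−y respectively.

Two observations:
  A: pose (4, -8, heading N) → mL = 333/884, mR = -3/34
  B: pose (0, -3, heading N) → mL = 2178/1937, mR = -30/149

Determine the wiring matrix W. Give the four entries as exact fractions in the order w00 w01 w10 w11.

obs A: pose=(4,-8,N) → sL=15/52, sR=3/17, mL=333/884, mR=-3/34
obs B: pose=(0,-3,N) → sL=12/13, sR=60/149, mL=2178/1937, mR=-30/149
sensor matrix S = [[15/52, 3/17], [12/13, 60/149]]; det S = -1539/32929
solve [mL_A; mL_B] = S·[w00; w01] and [mR_A; mR_B] = S·[w10; w11]:
  w00 = 1, w01 = 1/2, w10 = 0, w11 = -1/2

1 1/2 0 -1/2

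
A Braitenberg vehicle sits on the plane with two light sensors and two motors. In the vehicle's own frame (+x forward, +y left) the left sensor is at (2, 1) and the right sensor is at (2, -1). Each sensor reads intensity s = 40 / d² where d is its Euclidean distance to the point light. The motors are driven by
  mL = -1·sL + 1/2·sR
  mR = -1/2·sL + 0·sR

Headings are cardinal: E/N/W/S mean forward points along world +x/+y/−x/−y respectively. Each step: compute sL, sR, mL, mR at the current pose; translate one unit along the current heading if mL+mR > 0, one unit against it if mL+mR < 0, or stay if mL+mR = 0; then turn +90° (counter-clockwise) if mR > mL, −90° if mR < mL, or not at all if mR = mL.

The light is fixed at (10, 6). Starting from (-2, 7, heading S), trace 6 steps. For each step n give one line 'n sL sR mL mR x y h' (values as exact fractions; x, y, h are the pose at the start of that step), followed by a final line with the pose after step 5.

0 20/61 4/17 -218/1037 -10/61 -2 7 S
1 40/109 40/101 -1860/11009 -20/109 -2 8 E
2 5/18 10/49 -155/882 -5/36 -3 8 S
3 40/137 8/25 -452/3425 -20/137 -3 9 E
4 4/17 20/113 -282/1921 -2/17 -4 9 S
5 40/169 40/153 -2740/25857 -20/169 -4 10 E
final -5 10 S

n=0: pose=(-2,7,S); sL=20/61, sR=4/17; mL=-218/1037, mR=-10/61; mL+mR=-388/1037 → advance -1; mR−mL=48/1037 → turn +1·90°
n=1: pose=(-2,8,E); sL=40/109, sR=40/101; mL=-1860/11009, mR=-20/109; mL+mR=-3880/11009 → advance -1; mR−mL=-160/11009 → turn -1·90°
n=2: pose=(-3,8,S); sL=5/18, sR=10/49; mL=-155/882, mR=-5/36; mL+mR=-185/588 → advance -1; mR−mL=65/1764 → turn +1·90°
n=3: pose=(-3,9,E); sL=40/137, sR=8/25; mL=-452/3425, mR=-20/137; mL+mR=-952/3425 → advance -1; mR−mL=-48/3425 → turn -1·90°
n=4: pose=(-4,9,S); sL=4/17, sR=20/113; mL=-282/1921, mR=-2/17; mL+mR=-508/1921 → advance -1; mR−mL=56/1921 → turn +1·90°
n=5: pose=(-4,10,E); sL=40/169, sR=40/153; mL=-2740/25857, mR=-20/169; mL+mR=-5800/25857 → advance -1; mR−mL=-320/25857 → turn -1·90°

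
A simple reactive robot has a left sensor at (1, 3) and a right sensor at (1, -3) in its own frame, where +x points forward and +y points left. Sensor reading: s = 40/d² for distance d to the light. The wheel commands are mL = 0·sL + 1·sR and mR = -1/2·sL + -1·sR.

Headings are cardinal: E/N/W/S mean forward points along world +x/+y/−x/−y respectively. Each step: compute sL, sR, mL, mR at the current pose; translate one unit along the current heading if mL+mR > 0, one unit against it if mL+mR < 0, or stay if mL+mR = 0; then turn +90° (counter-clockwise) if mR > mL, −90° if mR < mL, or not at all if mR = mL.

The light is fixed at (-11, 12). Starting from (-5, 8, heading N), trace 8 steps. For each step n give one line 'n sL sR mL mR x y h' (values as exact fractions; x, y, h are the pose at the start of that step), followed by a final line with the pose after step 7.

n=0: pose=(-5,8,N); sL=20/9, sR=4/9; mL=4/9, mR=-14/9; mL+mR=-10/9 → advance -1; mR−mL=-2 → turn -1·90°
n=1: pose=(-5,7,E); sL=40/53, sR=40/113; mL=40/113, mR=-4380/5989; mL+mR=-20/53 → advance -1; mR−mL=-6500/5989 → turn -1·90°
n=2: pose=(-6,7,S); sL=2/5, sR=1; mL=1, mR=-6/5; mL+mR=-1/5 → advance -1; mR−mL=-11/5 → turn -1·90°
n=3: pose=(-6,8,W); sL=8/13, sR=40/17; mL=40/17, mR=-588/221; mL+mR=-4/13 → advance -1; mR−mL=-1108/221 → turn -1·90°
n=4: pose=(-5,8,N); sL=20/9, sR=4/9; mL=4/9, mR=-14/9; mL+mR=-10/9 → advance -1; mR−mL=-2 → turn -1·90°
n=5: pose=(-5,7,E); sL=40/53, sR=40/113; mL=40/113, mR=-4380/5989; mL+mR=-20/53 → advance -1; mR−mL=-6500/5989 → turn -1·90°
n=6: pose=(-6,7,S); sL=2/5, sR=1; mL=1, mR=-6/5; mL+mR=-1/5 → advance -1; mR−mL=-11/5 → turn -1·90°
n=7: pose=(-6,8,W); sL=8/13, sR=40/17; mL=40/17, mR=-588/221; mL+mR=-4/13 → advance -1; mR−mL=-1108/221 → turn -1·90°

0 20/9 4/9 4/9 -14/9 -5 8 N
1 40/53 40/113 40/113 -4380/5989 -5 7 E
2 2/5 1 1 -6/5 -6 7 S
3 8/13 40/17 40/17 -588/221 -6 8 W
4 20/9 4/9 4/9 -14/9 -5 8 N
5 40/53 40/113 40/113 -4380/5989 -5 7 E
6 2/5 1 1 -6/5 -6 7 S
7 8/13 40/17 40/17 -588/221 -6 8 W
final -5 8 N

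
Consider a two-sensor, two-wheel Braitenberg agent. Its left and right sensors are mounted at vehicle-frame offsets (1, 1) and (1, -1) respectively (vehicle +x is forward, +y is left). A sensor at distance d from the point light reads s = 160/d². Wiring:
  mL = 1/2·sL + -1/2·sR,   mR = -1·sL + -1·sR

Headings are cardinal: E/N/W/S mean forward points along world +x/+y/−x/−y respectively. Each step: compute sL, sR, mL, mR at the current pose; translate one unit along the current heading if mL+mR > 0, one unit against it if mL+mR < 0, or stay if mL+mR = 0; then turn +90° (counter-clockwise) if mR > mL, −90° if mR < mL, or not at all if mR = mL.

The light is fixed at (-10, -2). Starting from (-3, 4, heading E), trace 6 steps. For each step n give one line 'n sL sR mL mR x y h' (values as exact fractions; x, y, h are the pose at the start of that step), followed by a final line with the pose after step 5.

0 160/113 160/89 -1920/10057 -32320/10057 -3 4 E
1 80/37 16/5 -96/185 -992/185 -4 4 S
2 160/61 160/89 2240/5429 -24000/5429 -4 5 W
3 8/5 5/4 7/40 -57/20 -3 5 N
4 160/113 160/89 -1920/10057 -32320/10057 -3 4 E
5 80/37 16/5 -96/185 -992/185 -4 4 S
final -4 5 W

n=0: pose=(-3,4,E); sL=160/113, sR=160/89; mL=-1920/10057, mR=-32320/10057; mL+mR=-34240/10057 → advance -1; mR−mL=-30400/10057 → turn -1·90°
n=1: pose=(-4,4,S); sL=80/37, sR=16/5; mL=-96/185, mR=-992/185; mL+mR=-1088/185 → advance -1; mR−mL=-896/185 → turn -1·90°
n=2: pose=(-4,5,W); sL=160/61, sR=160/89; mL=2240/5429, mR=-24000/5429; mL+mR=-21760/5429 → advance -1; mR−mL=-26240/5429 → turn -1·90°
n=3: pose=(-3,5,N); sL=8/5, sR=5/4; mL=7/40, mR=-57/20; mL+mR=-107/40 → advance -1; mR−mL=-121/40 → turn -1·90°
n=4: pose=(-3,4,E); sL=160/113, sR=160/89; mL=-1920/10057, mR=-32320/10057; mL+mR=-34240/10057 → advance -1; mR−mL=-30400/10057 → turn -1·90°
n=5: pose=(-4,4,S); sL=80/37, sR=16/5; mL=-96/185, mR=-992/185; mL+mR=-1088/185 → advance -1; mR−mL=-896/185 → turn -1·90°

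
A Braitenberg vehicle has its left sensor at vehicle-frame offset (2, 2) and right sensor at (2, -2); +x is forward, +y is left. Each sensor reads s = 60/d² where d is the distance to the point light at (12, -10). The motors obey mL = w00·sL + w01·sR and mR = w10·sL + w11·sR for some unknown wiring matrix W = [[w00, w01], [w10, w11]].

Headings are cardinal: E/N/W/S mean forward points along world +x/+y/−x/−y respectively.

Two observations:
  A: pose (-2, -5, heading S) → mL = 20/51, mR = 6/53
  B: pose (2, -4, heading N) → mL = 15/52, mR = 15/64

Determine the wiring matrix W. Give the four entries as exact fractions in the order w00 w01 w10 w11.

1 0 0 1/2

obs A: pose=(-2,-5,S) → sL=20/51, sR=12/53, mL=20/51, mR=6/53
obs B: pose=(2,-4,N) → sL=15/52, sR=15/32, mL=15/52, mR=15/64
sensor matrix S = [[20/51, 12/53], [15/52, 15/32]]; det S = 11105/93704
solve [mL_A; mL_B] = S·[w00; w01] and [mR_A; mR_B] = S·[w10; w11]:
  w00 = 1, w01 = 0, w10 = 0, w11 = 1/2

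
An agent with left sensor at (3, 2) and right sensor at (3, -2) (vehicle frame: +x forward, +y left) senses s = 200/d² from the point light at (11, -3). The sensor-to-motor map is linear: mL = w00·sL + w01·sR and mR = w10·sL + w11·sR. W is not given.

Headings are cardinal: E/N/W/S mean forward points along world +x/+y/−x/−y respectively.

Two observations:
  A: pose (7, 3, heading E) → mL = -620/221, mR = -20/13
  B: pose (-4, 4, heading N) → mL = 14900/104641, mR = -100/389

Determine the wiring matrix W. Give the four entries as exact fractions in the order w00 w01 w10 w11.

obs A: pose=(7,3,E) → sL=40/13, sR=200/17, mL=-620/221, mR=-20/13
obs B: pose=(-4,4,N) → sL=200/389, sR=200/269, mL=14900/104641, mR=-100/389
sensor matrix S = [[40/13, 200/17], [200/389, 200/269]]; det S = -86976000/23125661
solve [mL_A; mL_B] = S·[w00; w01] and [mR_A; mR_B] = S·[w10; w11]:
  w00 = 1, w01 = -1/2, w10 = -1/2, w11 = 0

1 -1/2 -1/2 0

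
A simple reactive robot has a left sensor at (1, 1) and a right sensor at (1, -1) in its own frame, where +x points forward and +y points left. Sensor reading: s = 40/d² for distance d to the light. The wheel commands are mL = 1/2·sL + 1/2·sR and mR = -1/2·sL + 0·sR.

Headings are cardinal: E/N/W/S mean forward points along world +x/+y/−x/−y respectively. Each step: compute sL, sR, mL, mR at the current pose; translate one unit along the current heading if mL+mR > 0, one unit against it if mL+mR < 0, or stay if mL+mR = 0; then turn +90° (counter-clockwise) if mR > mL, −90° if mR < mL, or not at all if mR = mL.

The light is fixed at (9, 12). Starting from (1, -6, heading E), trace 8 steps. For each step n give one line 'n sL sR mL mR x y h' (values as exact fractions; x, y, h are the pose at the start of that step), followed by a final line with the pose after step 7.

0 20/169 4/41 748/6929 -10/169 1 -6 E
1 40/397 8/85 3288/33745 -20/397 2 -6 S
2 5/58 10/97 1065/11252 -5/116 2 -7 W
3 8/81 40/373 3112/30213 -4/81 1 -7 N
4 20/169 4/41 748/6929 -10/169 1 -6 E
5 40/397 8/85 3288/33745 -20/397 2 -6 S
6 5/58 10/97 1065/11252 -5/116 2 -7 W
7 8/81 40/373 3112/30213 -4/81 1 -7 N
final 1 -6 E

n=0: pose=(1,-6,E); sL=20/169, sR=4/41; mL=748/6929, mR=-10/169; mL+mR=2/41 → advance +1; mR−mL=-1158/6929 → turn -1·90°
n=1: pose=(2,-6,S); sL=40/397, sR=8/85; mL=3288/33745, mR=-20/397; mL+mR=4/85 → advance +1; mR−mL=-4988/33745 → turn -1·90°
n=2: pose=(2,-7,W); sL=5/58, sR=10/97; mL=1065/11252, mR=-5/116; mL+mR=5/97 → advance +1; mR−mL=-775/5626 → turn -1·90°
n=3: pose=(1,-7,N); sL=8/81, sR=40/373; mL=3112/30213, mR=-4/81; mL+mR=20/373 → advance +1; mR−mL=-4604/30213 → turn -1·90°
n=4: pose=(1,-6,E); sL=20/169, sR=4/41; mL=748/6929, mR=-10/169; mL+mR=2/41 → advance +1; mR−mL=-1158/6929 → turn -1·90°
n=5: pose=(2,-6,S); sL=40/397, sR=8/85; mL=3288/33745, mR=-20/397; mL+mR=4/85 → advance +1; mR−mL=-4988/33745 → turn -1·90°
n=6: pose=(2,-7,W); sL=5/58, sR=10/97; mL=1065/11252, mR=-5/116; mL+mR=5/97 → advance +1; mR−mL=-775/5626 → turn -1·90°
n=7: pose=(1,-7,N); sL=8/81, sR=40/373; mL=3112/30213, mR=-4/81; mL+mR=20/373 → advance +1; mR−mL=-4604/30213 → turn -1·90°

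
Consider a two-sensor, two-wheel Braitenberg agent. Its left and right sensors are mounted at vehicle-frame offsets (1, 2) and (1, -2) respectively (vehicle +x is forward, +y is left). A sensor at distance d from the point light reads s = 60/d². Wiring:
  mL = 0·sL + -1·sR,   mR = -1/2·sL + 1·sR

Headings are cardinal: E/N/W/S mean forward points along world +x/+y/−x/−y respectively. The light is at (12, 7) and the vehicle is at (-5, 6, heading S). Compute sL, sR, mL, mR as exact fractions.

left sensor world pos  = (-3, 5); dL² = 229
right sensor world pos = (-7, 5); dR² = 365
sL = 60/229 = 60/229
sR = 60/365 = 12/73
mL = 0·sL + -1·sR = -12/73
mR = -1/2·sL + 1·sR = 558/16717

60/229 12/73 -12/73 558/16717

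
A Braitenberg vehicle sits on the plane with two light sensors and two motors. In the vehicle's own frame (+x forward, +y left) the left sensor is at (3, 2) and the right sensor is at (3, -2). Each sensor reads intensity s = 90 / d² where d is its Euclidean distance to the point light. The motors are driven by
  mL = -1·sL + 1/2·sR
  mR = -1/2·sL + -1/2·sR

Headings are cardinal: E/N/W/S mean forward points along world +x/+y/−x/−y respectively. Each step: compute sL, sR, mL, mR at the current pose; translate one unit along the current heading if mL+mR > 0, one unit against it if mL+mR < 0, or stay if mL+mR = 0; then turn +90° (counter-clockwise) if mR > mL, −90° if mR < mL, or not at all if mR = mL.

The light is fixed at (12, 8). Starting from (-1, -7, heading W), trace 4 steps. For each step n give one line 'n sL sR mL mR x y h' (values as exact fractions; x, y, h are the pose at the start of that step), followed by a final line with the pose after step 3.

n=0: pose=(-1,-7,W); sL=18/109, sR=18/85; mL=-549/9265, mR=-1746/9265; mL+mR=-27/109 → advance -1; mR−mL=-1197/9265 → turn -1·90°
n=1: pose=(0,-7,N); sL=9/34, sR=45/122; mL=-333/4148, mR=-657/2074; mL+mR=-27/68 → advance -1; mR−mL=-981/4148 → turn -1·90°
n=2: pose=(0,-8,E); sL=90/277, sR=2/9; mL=-533/2493, mR=-682/2493; mL+mR=-135/277 → advance -1; mR−mL=-149/2493 → turn -1·90°
n=3: pose=(-1,-8,S); sL=45/241, sR=45/293; mL=-15525/141226, mR=-12015/70613; mL+mR=-135/482 → advance -1; mR−mL=-8505/141226 → turn -1·90°

0 18/109 18/85 -549/9265 -1746/9265 -1 -7 W
1 9/34 45/122 -333/4148 -657/2074 0 -7 N
2 90/277 2/9 -533/2493 -682/2493 0 -8 E
3 45/241 45/293 -15525/141226 -12015/70613 -1 -8 S
final -1 -7 W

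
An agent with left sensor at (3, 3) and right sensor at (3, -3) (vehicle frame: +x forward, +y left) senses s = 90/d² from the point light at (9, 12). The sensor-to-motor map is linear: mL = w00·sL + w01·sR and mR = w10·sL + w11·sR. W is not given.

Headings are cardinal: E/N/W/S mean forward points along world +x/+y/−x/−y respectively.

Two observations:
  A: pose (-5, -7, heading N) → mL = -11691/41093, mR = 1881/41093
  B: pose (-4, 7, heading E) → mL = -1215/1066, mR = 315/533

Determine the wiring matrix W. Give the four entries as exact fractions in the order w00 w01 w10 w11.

-1 -1/2 1 -1/2

obs A: pose=(-5,-7,N) → sL=18/109, sR=90/377, mL=-11691/41093, mR=1881/41093
obs B: pose=(-4,7,E) → sL=45/52, sR=45/82, mL=-1215/1066, mR=315/533
sensor matrix S = [[18/109, 90/377], [45/52, 45/82]]; det S = -5079915/43805138
solve [mL_A; mL_B] = S·[w00; w01] and [mR_A; mR_B] = S·[w10; w11]:
  w00 = -1, w01 = -1/2, w10 = 1, w11 = -1/2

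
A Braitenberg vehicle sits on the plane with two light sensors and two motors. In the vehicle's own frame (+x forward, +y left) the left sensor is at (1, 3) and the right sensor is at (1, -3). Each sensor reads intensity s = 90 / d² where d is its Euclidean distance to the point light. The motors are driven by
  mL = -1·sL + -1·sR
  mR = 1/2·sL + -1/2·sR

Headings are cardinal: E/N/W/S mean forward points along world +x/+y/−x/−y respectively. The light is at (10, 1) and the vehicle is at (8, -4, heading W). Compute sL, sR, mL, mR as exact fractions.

90/73 90/13 -7740/949 -2700/949

left sensor world pos  = (7, -7); dL² = 73
right sensor world pos = (7, -1); dR² = 13
sL = 90/73 = 90/73
sR = 90/13 = 90/13
mL = -1·sL + -1·sR = -7740/949
mR = 1/2·sL + -1/2·sR = -2700/949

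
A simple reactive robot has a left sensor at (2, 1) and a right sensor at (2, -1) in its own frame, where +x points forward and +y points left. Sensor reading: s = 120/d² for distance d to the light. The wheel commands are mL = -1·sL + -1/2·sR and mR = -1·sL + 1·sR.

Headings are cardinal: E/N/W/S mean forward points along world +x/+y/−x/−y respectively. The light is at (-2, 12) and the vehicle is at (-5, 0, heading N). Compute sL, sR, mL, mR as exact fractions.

left sensor world pos  = (-6, 2); dL² = 116
right sensor world pos = (-4, 2); dR² = 104
sL = 120/116 = 30/29
sR = 120/104 = 15/13
mL = -1·sL + -1/2·sR = -1215/754
mR = -1·sL + 1·sR = 45/377

30/29 15/13 -1215/754 45/377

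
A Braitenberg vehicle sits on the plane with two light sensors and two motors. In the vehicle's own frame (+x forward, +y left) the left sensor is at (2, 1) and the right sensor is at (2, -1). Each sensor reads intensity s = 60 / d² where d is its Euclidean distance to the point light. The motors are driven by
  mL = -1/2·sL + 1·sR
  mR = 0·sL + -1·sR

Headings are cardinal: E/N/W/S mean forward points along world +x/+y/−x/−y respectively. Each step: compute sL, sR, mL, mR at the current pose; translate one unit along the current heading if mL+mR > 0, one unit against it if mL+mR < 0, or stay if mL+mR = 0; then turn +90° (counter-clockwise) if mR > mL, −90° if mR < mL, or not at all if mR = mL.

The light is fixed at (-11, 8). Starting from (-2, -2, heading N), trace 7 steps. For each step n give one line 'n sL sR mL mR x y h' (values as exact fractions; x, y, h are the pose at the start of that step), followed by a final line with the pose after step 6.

n=0: pose=(-2,-2,N); sL=15/32, sR=15/41; mL=345/2624, mR=-15/41; mL+mR=-15/64 → advance -1; mR−mL=-1305/2624 → turn -1·90°
n=1: pose=(-2,-3,E); sL=60/221, sR=12/53; mL=1062/11713, mR=-12/53; mL+mR=-30/221 → advance -1; mR−mL=-3714/11713 → turn -1·90°
n=2: pose=(-3,-3,S); sL=6/25, sR=30/109; mL=423/2725, mR=-30/109; mL+mR=-3/25 → advance -1; mR−mL=-1173/2725 → turn -1·90°
n=3: pose=(-3,-2,W); sL=60/157, sR=20/39; mL=1970/6123, mR=-20/39; mL+mR=-30/157 → advance -1; mR−mL=-5110/6123 → turn -1·90°
n=4: pose=(-2,-2,N); sL=15/32, sR=15/41; mL=345/2624, mR=-15/41; mL+mR=-15/64 → advance -1; mR−mL=-1305/2624 → turn -1·90°
n=5: pose=(-2,-3,E); sL=60/221, sR=12/53; mL=1062/11713, mR=-12/53; mL+mR=-30/221 → advance -1; mR−mL=-3714/11713 → turn -1·90°
n=6: pose=(-3,-3,S); sL=6/25, sR=30/109; mL=423/2725, mR=-30/109; mL+mR=-3/25 → advance -1; mR−mL=-1173/2725 → turn -1·90°

0 15/32 15/41 345/2624 -15/41 -2 -2 N
1 60/221 12/53 1062/11713 -12/53 -2 -3 E
2 6/25 30/109 423/2725 -30/109 -3 -3 S
3 60/157 20/39 1970/6123 -20/39 -3 -2 W
4 15/32 15/41 345/2624 -15/41 -2 -2 N
5 60/221 12/53 1062/11713 -12/53 -2 -3 E
6 6/25 30/109 423/2725 -30/109 -3 -3 S
final -3 -2 W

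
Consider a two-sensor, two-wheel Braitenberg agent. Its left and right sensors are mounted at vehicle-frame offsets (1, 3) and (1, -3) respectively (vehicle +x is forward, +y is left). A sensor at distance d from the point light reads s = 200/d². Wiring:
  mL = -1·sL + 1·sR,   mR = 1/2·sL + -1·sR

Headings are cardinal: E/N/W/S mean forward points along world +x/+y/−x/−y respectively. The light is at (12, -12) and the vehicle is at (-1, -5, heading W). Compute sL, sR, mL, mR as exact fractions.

left sensor world pos  = (-2, -8); dL² = 212
right sensor world pos = (-2, -2); dR² = 296
sL = 200/212 = 50/53
sR = 200/296 = 25/37
mL = -1·sL + 1·sR = -525/1961
mR = 1/2·sL + -1·sR = -400/1961

50/53 25/37 -525/1961 -400/1961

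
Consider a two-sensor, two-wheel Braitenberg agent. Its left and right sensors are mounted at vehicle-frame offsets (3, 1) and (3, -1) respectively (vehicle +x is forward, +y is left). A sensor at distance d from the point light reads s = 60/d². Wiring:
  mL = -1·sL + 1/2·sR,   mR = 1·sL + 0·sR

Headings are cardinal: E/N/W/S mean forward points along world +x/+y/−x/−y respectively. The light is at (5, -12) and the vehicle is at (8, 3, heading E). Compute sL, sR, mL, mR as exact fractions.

15/73 15/58 -645/8468 15/73

left sensor world pos  = (11, 4); dL² = 292
right sensor world pos = (11, 2); dR² = 232
sL = 60/292 = 15/73
sR = 60/232 = 15/58
mL = -1·sL + 1/2·sR = -645/8468
mR = 1·sL + 0·sR = 15/73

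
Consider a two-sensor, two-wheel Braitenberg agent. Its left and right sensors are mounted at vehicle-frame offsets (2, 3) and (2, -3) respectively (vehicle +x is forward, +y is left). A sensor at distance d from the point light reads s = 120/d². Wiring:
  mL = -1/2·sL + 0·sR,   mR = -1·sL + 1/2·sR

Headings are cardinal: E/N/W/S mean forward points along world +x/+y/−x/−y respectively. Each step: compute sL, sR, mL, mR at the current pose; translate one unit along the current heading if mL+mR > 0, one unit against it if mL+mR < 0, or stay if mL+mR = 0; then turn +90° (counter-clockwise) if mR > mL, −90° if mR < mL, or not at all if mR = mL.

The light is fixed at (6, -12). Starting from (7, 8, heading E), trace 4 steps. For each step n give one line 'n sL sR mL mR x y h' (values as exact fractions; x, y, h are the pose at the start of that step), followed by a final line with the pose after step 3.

n=0: pose=(7,8,E); sL=60/269, sR=60/149; mL=-30/269, mR=-870/40081; mL+mR=-5340/40081 → advance -1; mR−mL=3600/40081 → turn +1·90°
n=1: pose=(6,8,N); sL=120/493, sR=120/493; mL=-60/493, mR=-60/493; mL+mR=-120/493 → advance -1; mR−mL=0 → turn +0·90°
n=2: pose=(6,7,N); sL=4/15, sR=4/15; mL=-2/15, mR=-2/15; mL+mR=-4/15 → advance -1; mR−mL=0 → turn +0·90°
n=3: pose=(6,6,N); sL=120/409, sR=120/409; mL=-60/409, mR=-60/409; mL+mR=-120/409 → advance -1; mR−mL=0 → turn +0·90°

0 60/269 60/149 -30/269 -870/40081 7 8 E
1 120/493 120/493 -60/493 -60/493 6 8 N
2 4/15 4/15 -2/15 -2/15 6 7 N
3 120/409 120/409 -60/409 -60/409 6 6 N
final 6 5 N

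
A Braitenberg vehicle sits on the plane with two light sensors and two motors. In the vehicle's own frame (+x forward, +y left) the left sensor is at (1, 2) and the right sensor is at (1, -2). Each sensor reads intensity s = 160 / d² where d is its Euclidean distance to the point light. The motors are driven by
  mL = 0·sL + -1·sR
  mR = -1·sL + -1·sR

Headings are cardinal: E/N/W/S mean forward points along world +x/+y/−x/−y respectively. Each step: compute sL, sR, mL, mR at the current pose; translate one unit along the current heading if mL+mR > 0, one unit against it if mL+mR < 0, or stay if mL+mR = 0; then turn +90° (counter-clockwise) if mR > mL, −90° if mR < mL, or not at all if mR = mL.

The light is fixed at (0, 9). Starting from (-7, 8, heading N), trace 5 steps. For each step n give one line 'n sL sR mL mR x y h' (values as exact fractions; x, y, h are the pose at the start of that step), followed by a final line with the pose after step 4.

0 160/81 32/5 -32/5 -3392/405 -7 8 N
1 40/9 40/13 -40/13 -880/117 -7 7 E
2 32/9 160/109 -160/109 -4928/981 -8 7 S
3 16/9 80/41 -80/41 -1376/369 -8 8 W
4 160/81 32/5 -32/5 -3392/405 -7 8 N
final -7 7 E

n=0: pose=(-7,8,N); sL=160/81, sR=32/5; mL=-32/5, mR=-3392/405; mL+mR=-5984/405 → advance -1; mR−mL=-160/81 → turn -1·90°
n=1: pose=(-7,7,E); sL=40/9, sR=40/13; mL=-40/13, mR=-880/117; mL+mR=-1240/117 → advance -1; mR−mL=-40/9 → turn -1·90°
n=2: pose=(-8,7,S); sL=32/9, sR=160/109; mL=-160/109, mR=-4928/981; mL+mR=-6368/981 → advance -1; mR−mL=-32/9 → turn -1·90°
n=3: pose=(-8,8,W); sL=16/9, sR=80/41; mL=-80/41, mR=-1376/369; mL+mR=-2096/369 → advance -1; mR−mL=-16/9 → turn -1·90°
n=4: pose=(-7,8,N); sL=160/81, sR=32/5; mL=-32/5, mR=-3392/405; mL+mR=-5984/405 → advance -1; mR−mL=-160/81 → turn -1·90°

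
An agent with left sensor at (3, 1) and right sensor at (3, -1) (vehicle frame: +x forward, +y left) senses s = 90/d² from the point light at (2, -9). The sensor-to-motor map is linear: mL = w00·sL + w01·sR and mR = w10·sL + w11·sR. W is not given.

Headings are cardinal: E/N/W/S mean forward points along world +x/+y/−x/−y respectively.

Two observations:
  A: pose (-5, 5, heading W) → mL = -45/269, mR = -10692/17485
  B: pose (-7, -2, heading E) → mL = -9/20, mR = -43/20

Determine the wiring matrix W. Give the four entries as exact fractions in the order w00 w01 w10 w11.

obs A: pose=(-5,5,W) → sL=90/269, sR=18/65, mL=-45/269, mR=-10692/17485
obs B: pose=(-7,-2,E) → sL=9/10, sR=5/4, mL=-9/20, mR=-43/20
sensor matrix S = [[90/269, 18/65], [9/10, 5/4]]; det S = 29547/174850
solve [mL_A; mL_B] = S·[w00; w01] and [mR_A; mR_B] = S·[w10; w11]:
  w00 = -1/2, w01 = 0, w10 = -1, w11 = -1

-1/2 0 -1 -1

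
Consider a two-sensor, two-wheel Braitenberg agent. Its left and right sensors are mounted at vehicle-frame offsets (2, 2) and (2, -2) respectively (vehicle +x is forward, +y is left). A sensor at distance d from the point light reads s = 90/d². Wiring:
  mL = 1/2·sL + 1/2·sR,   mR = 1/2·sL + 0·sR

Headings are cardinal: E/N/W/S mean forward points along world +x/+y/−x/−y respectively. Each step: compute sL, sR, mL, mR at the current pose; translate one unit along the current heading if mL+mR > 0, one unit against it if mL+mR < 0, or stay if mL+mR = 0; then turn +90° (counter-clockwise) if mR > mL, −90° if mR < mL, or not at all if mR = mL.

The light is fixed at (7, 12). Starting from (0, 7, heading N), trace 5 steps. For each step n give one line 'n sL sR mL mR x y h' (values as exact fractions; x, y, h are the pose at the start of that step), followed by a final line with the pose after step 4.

0 1 45/17 31/17 1/2 0 7 N
1 90/29 90/61 4050/1769 45/29 0 8 E
2 45/26 9/10 171/130 45/52 1 8 S
3 90/113 90/73 8370/8249 45/113 1 7 W
4 1 45/17 31/17 1/2 0 7 N
final 0 8 E

n=0: pose=(0,7,N); sL=1, sR=45/17; mL=31/17, mR=1/2; mL+mR=79/34 → advance +1; mR−mL=-45/34 → turn -1·90°
n=1: pose=(0,8,E); sL=90/29, sR=90/61; mL=4050/1769, mR=45/29; mL+mR=6795/1769 → advance +1; mR−mL=-45/61 → turn -1·90°
n=2: pose=(1,8,S); sL=45/26, sR=9/10; mL=171/130, mR=45/52; mL+mR=567/260 → advance +1; mR−mL=-9/20 → turn -1·90°
n=3: pose=(1,7,W); sL=90/113, sR=90/73; mL=8370/8249, mR=45/113; mL+mR=11655/8249 → advance +1; mR−mL=-45/73 → turn -1·90°
n=4: pose=(0,7,N); sL=1, sR=45/17; mL=31/17, mR=1/2; mL+mR=79/34 → advance +1; mR−mL=-45/34 → turn -1·90°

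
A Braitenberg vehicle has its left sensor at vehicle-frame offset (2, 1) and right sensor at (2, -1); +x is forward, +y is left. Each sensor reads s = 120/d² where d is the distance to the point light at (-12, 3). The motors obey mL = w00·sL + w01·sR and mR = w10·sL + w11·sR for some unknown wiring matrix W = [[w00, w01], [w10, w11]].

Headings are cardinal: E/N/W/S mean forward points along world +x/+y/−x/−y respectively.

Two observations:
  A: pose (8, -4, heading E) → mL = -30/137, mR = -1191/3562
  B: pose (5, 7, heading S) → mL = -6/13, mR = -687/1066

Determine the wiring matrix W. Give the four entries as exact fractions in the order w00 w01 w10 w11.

0 -1 -1/2 -1

obs A: pose=(8,-4,E) → sL=3/13, sR=30/137, mL=-30/137, mR=-1191/3562
obs B: pose=(5,7,S) → sL=15/41, sR=6/13, mL=-6/13, mR=-687/1066
sensor matrix S = [[3/13, 30/137], [15/41, 6/13]]; det S = 25056/949273
solve [mL_A; mL_B] = S·[w00; w01] and [mR_A; mR_B] = S·[w10; w11]:
  w00 = 0, w01 = -1, w10 = -1/2, w11 = -1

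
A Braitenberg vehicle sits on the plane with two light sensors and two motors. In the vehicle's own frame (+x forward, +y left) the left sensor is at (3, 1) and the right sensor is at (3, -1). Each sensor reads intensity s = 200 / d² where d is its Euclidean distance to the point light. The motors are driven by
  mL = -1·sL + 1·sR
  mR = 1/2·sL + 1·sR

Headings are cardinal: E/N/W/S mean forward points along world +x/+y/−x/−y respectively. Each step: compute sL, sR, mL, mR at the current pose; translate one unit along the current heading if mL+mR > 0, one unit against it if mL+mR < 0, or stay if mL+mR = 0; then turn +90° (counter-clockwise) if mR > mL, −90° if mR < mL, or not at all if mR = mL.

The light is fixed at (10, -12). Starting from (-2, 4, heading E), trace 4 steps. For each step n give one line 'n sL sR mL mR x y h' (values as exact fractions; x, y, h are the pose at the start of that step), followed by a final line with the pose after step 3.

0 20/37 100/153 640/5661 5230/5661 -2 4 E
1 40/101 200/461 1760/46561 29420/46561 -1 4 N
2 50/113 5/13 -85/1469 890/1469 -1 5 W
3 200/317 40/73 -1920/23141 19980/23141 -2 5 S
final -2 4 E

n=0: pose=(-2,4,E); sL=20/37, sR=100/153; mL=640/5661, mR=5230/5661; mL+mR=5870/5661 → advance +1; mR−mL=30/37 → turn +1·90°
n=1: pose=(-1,4,N); sL=40/101, sR=200/461; mL=1760/46561, mR=29420/46561; mL+mR=31180/46561 → advance +1; mR−mL=60/101 → turn +1·90°
n=2: pose=(-1,5,W); sL=50/113, sR=5/13; mL=-85/1469, mR=890/1469; mL+mR=805/1469 → advance +1; mR−mL=75/113 → turn +1·90°
n=3: pose=(-2,5,S); sL=200/317, sR=40/73; mL=-1920/23141, mR=19980/23141; mL+mR=18060/23141 → advance +1; mR−mL=300/317 → turn +1·90°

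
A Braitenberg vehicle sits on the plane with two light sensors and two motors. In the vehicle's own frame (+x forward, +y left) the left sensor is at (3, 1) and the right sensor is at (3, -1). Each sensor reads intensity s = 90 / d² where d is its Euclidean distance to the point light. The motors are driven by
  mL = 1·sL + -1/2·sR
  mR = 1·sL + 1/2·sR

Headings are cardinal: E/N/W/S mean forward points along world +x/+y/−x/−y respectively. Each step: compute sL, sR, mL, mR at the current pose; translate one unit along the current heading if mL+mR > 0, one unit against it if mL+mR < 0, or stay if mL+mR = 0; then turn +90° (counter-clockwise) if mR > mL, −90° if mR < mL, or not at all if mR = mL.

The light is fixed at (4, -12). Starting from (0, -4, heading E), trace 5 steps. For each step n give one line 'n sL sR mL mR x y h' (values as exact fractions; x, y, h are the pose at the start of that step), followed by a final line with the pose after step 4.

0 45/41 9/5 81/410 819/410 0 -4 E
1 90/137 18/25 1017/3425 3483/3425 1 -4 N
2 9/10 45/68 387/680 837/680 1 -3 W
3 2 90/61 77/61 167/61 0 -3 S
4 45/41 9/5 81/410 819/410 0 -4 E
final 1 -4 N

n=0: pose=(0,-4,E); sL=45/41, sR=9/5; mL=81/410, mR=819/410; mL+mR=90/41 → advance +1; mR−mL=9/5 → turn +1·90°
n=1: pose=(1,-4,N); sL=90/137, sR=18/25; mL=1017/3425, mR=3483/3425; mL+mR=180/137 → advance +1; mR−mL=18/25 → turn +1·90°
n=2: pose=(1,-3,W); sL=9/10, sR=45/68; mL=387/680, mR=837/680; mL+mR=9/5 → advance +1; mR−mL=45/68 → turn +1·90°
n=3: pose=(0,-3,S); sL=2, sR=90/61; mL=77/61, mR=167/61; mL+mR=4 → advance +1; mR−mL=90/61 → turn +1·90°
n=4: pose=(0,-4,E); sL=45/41, sR=9/5; mL=81/410, mR=819/410; mL+mR=90/41 → advance +1; mR−mL=9/5 → turn +1·90°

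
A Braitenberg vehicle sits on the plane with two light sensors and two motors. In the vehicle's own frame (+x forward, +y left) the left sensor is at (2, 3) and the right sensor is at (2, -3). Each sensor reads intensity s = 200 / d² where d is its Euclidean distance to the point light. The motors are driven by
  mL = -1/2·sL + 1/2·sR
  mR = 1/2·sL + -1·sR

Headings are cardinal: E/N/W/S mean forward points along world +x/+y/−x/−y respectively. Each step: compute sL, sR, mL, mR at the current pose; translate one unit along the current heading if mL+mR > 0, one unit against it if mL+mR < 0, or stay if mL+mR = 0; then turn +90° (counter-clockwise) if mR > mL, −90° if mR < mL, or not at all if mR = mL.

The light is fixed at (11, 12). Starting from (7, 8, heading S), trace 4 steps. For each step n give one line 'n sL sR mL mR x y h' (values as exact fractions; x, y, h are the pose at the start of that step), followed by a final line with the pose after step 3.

0 200/37 40/17 -960/629 220/629 7 8 S
1 50 5 -45/2 20 7 9 E
2 40/13 40 240/13 -500/13 6 9 N
3 20 100/29 -240/29 190/29 6 8 E
final 5 8 N

n=0: pose=(7,8,S); sL=200/37, sR=40/17; mL=-960/629, mR=220/629; mL+mR=-20/17 → advance -1; mR−mL=1180/629 → turn +1·90°
n=1: pose=(7,9,E); sL=50, sR=5; mL=-45/2, mR=20; mL+mR=-5/2 → advance -1; mR−mL=85/2 → turn +1·90°
n=2: pose=(6,9,N); sL=40/13, sR=40; mL=240/13, mR=-500/13; mL+mR=-20 → advance -1; mR−mL=-740/13 → turn -1·90°
n=3: pose=(6,8,E); sL=20, sR=100/29; mL=-240/29, mR=190/29; mL+mR=-50/29 → advance -1; mR−mL=430/29 → turn +1·90°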